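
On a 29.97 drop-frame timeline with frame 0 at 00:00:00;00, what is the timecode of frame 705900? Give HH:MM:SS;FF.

06:32:33;16

Each 10-minute DF block holds 10 × 60 × 30 − 9 × 2 = 17982 frames. 705900 ÷ 17982 → 39 full blocks, remainder 4602.
Within the partial block the first minute is 1800 frames and each further minute 1798, so 2 further minute boundaries passed. Total skipped labels = 18 × 39 + 2 × 2 = 706.
Non-drop label index = 705900 + 706 = 706606; at 30 labels/s that is 06:32:33:16, i.e. DF 06:32:33;16.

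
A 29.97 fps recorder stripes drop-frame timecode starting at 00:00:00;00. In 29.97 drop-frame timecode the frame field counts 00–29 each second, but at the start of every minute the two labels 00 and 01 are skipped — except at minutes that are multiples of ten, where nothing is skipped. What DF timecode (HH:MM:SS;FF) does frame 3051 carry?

00:01:41;23

Ten DF minutes hold 17982 frames, so frame 3051 lies in block 0 (frames 0–17981) with 3051 frames into that block.
The block's first minute is 1800 frames and the rest 1798 each; 3051 frames reaches minute 1, so 0 × 18 + 1 × 2 = 2 labels have been skipped so far.
Adding those back, label number 3051 + 2 = 3053 at 30 labels/s is 101 s + 23 f = 0 h 1 min 41 s frame 23, i.e. 00:01:41;23.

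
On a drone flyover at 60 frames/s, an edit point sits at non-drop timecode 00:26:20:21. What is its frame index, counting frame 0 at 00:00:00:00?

Total seconds to the label: (0 × 3600 + 26 × 60 + 20) = 1580.
Frame index = 1580 × 60 + 21 = 94821.

frame 94821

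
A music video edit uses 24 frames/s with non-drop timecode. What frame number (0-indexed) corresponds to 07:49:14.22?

frame 675718

Total seconds to the label: (7 × 3600 + 49 × 60 + 14) = 28154.
Frame index = 28154 × 24 + 22 = 675718.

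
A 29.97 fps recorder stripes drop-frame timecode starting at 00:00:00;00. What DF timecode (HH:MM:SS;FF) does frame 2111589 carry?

Each 10-minute DF block holds 10 × 60 × 30 − 9 × 2 = 17982 frames. 2111589 ÷ 17982 → 117 full blocks, remainder 7695.
Within the partial block the first minute is 1800 frames and each further minute 1798, so 4 further minute boundaries passed. Total skipped labels = 18 × 117 + 2 × 4 = 2114.
Non-drop label index = 2111589 + 2114 = 2113703; at 30 labels/s that is 19:34:16:23, i.e. DF 19:34:16;23.

19:34:16;23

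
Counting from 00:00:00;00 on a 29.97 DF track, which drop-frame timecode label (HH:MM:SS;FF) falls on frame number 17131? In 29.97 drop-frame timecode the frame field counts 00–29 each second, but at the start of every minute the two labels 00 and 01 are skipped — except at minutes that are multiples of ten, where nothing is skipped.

Ten DF minutes hold 17982 frames, so frame 17131 lies in block 0 (frames 0–17981) with 17131 frames into that block.
The block's first minute is 1800 frames and the rest 1798 each; 17131 frames reaches minute 9, so 0 × 18 + 9 × 2 = 18 labels have been skipped so far.
Adding those back, label number 17131 + 18 = 17149 at 30 labels/s is 571 s + 19 f = 0 h 9 min 31 s frame 19, i.e. 00:09:31;19.

00:09:31;19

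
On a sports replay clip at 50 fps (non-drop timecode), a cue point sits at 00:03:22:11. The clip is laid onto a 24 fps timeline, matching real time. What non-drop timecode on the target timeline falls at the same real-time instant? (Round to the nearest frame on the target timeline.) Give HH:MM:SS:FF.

Source frame index: (0×3600 + 3×60 + 22) × 50 + 11 = 10111.
Real time: 10111 / (50) = 10111/50 s.
Target frame: (10111/50) × (24) = 121332/25 ≈ 4853.280 → 4853.
At 24 labels/s: frame 4853 → 00:03:22:05.

00:03:22:05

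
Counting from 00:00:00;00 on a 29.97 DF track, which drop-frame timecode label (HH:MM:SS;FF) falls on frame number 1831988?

16:58:47;12

Each 10-minute DF block holds 10 × 60 × 30 − 9 × 2 = 17982 frames. 1831988 ÷ 17982 → 101 full blocks, remainder 15806.
Within the partial block the first minute is 1800 frames and each further minute 1798, so 8 further minute boundaries passed. Total skipped labels = 18 × 101 + 2 × 8 = 1834.
Non-drop label index = 1831988 + 1834 = 1833822; at 30 labels/s that is 16:58:47:12, i.e. DF 16:58:47;12.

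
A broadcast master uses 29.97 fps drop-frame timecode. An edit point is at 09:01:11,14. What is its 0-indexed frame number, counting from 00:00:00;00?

Complete 10-minute blocks: 54, each 17982 frames → 971028.
Remaining 1 whole minute in the current block: 1800 + 0 × 1798 = 1800 frames.
Within the current minute: 11 × 30 + 14 − 2 = 342 (labels ;00/;01 skipped at this minute). Total = 971028 + 1800 + 342 = 973170.

973170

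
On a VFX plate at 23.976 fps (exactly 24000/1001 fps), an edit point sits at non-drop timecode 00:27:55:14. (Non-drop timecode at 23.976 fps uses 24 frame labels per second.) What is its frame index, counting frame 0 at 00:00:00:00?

frame 40214

Total seconds to the label: (0 × 3600 + 27 × 60 + 55) = 1675.
Frame index = 1675 × 24 + 14 = 40214.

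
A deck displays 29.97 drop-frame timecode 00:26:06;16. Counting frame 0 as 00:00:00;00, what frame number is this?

46948

Complete 10-minute blocks: 2, each 17982 frames → 35964.
Remaining 6 whole minutes in the current block: 1800 + 5 × 1798 = 10790 frames.
Within the current minute: 6 × 30 + 16 − 2 = 194 (labels ;00/;01 skipped at this minute). Total = 35964 + 10790 + 194 = 46948.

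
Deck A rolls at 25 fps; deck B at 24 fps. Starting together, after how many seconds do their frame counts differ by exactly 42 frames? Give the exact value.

42 seconds

The gap grows by |24 − 25| = 1 frame per second.
Time for a 42-frame gap: 42 ÷ (1) = 42 s.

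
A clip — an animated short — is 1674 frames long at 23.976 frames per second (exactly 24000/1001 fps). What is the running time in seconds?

Running time = 1674 / (24000/1001) = 69.81975 s.

69.81975 seconds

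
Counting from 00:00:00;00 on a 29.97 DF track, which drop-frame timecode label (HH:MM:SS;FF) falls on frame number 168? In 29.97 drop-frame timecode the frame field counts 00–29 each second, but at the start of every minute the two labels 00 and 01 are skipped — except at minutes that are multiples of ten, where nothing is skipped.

00:00:05;18

Each 10-minute DF block holds 10 × 60 × 30 − 9 × 2 = 17982 frames. 168 ÷ 17982 → 0 full blocks, remainder 168.
Within the partial block the first minute is 1800 frames and each further minute 1798, so 0 further minute boundaries passed. Total skipped labels = 18 × 0 + 2 × 0 = 0.
Non-drop label index = 168 + 0 = 168; at 30 labels/s that is 00:00:05:18, i.e. DF 00:00:05;18.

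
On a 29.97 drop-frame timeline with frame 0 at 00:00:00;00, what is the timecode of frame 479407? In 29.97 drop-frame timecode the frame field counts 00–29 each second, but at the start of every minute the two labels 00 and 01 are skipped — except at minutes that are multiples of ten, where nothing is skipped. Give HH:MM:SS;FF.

04:26:36;07

Each 10-minute DF block holds 10 × 60 × 30 − 9 × 2 = 17982 frames. 479407 ÷ 17982 → 26 full blocks, remainder 11875.
Within the partial block the first minute is 1800 frames and each further minute 1798, so 6 further minute boundaries passed. Total skipped labels = 18 × 26 + 2 × 6 = 480.
Non-drop label index = 479407 + 480 = 479887; at 30 labels/s that is 04:26:36:07, i.e. DF 04:26:36;07.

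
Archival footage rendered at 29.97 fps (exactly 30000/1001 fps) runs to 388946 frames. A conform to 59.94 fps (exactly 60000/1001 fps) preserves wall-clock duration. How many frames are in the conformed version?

Frames at target rate = 388946 × (60000/1001) / (30000/1001) = 777892.

777892 frames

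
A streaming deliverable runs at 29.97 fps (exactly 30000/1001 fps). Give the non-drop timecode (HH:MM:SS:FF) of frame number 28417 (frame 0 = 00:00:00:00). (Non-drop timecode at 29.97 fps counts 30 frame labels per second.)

00:15:47:07

28417 ÷ 30 = 947 full seconds, remainder 7 frames.
947 s = 0 h 15 min 47 s.
Timecode: 00:15:47:07.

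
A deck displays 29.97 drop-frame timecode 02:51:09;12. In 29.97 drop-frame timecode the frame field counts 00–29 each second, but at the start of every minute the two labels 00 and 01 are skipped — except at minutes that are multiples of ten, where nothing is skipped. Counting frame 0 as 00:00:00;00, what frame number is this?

307774

Complete 10-minute blocks: 17, each 17982 frames → 305694.
Remaining 1 whole minute in the current block: 1800 + 0 × 1798 = 1800 frames.
Within the current minute: 9 × 30 + 12 − 2 = 280 (labels ;00/;01 skipped at this minute). Total = 305694 + 1800 + 280 = 307774.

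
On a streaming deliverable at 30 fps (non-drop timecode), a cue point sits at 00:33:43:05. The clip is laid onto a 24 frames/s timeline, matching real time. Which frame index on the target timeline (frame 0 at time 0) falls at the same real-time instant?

frame 48556

Source frame index: (0×3600 + 33×60 + 43) × 30 + 5 = 60695.
Real time: 60695 / (30) = 12139/6 s.
Target frame: (12139/6) × (24) = 48556.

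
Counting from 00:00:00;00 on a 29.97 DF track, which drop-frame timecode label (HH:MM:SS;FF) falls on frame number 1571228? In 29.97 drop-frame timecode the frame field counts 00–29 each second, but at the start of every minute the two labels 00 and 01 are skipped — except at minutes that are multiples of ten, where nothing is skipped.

14:33:46;20

Ten DF minutes hold 17982 frames, so frame 1571228 lies in block 87 (frames 1564434–1582415) with 6794 frames into that block.
The block's first minute is 1800 frames and the rest 1798 each; 6794 frames reaches minute 3, so 87 × 18 + 3 × 2 = 1572 labels have been skipped so far.
Adding those back, label number 1571228 + 1572 = 1572800 at 30 labels/s is 52426 s + 20 f = 14 h 33 min 46 s frame 20, i.e. 14:33:46;20.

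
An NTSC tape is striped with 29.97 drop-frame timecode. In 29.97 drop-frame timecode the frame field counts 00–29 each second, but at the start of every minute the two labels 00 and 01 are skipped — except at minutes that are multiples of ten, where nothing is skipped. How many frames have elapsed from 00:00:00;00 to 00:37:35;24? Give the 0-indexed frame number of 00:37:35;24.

As if non-drop at 30 labels/s: (0 × 3600 + 37 × 60 + 35) × 30 + 24 = 67674.
Minute boundaries passed: 37; those not divisible by 10: 37 − 3 = 34; dropped labels = 2 × 34 = 68.
Actual frame index = 67674 − 68 = 67606.

67606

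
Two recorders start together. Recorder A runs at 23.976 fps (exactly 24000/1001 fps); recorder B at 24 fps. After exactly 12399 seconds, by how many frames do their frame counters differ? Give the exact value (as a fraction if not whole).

297576/1001 frames

A emits 24000/1001 × 12399 = 297576000/1001 frames; B emits 24 × 12399 = 297576.
Difference = 297576/1001 frames (≈ 297.2787); B is ahead of A.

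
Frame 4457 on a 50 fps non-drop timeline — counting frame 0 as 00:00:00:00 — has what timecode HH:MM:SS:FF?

4457 ÷ 50 = 89 full seconds, remainder 7 frames.
89 s = 0 h 1 min 29 s.
Timecode: 00:01:29:07.

00:01:29:07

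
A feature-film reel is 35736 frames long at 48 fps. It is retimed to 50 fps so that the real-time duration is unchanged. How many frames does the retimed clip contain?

Target frames = source frames × (target rate / source rate) = 35736 × (50)/(48) = 35736 × 25/24 = 37225.

37225 frames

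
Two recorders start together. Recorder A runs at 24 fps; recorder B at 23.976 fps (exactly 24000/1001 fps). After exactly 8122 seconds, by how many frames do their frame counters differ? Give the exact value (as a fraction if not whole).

A emits 24 × 8122 = 194928 frames; B emits 24000/1001 × 8122 = 194928000/1001.
Difference = 194928/1001 frames (≈ 194.7333); B is behind A.

194928/1001 frames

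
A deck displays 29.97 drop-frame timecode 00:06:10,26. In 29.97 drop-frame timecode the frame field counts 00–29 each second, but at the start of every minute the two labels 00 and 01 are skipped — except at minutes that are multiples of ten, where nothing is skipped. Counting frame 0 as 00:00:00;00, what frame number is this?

As if non-drop at 30 labels/s: (0 × 3600 + 6 × 60 + 10) × 30 + 26 = 11126.
Minute boundaries passed: 6; those not divisible by 10: 6 − 0 = 6; dropped labels = 2 × 6 = 12.
Actual frame index = 11126 − 12 = 11114.

11114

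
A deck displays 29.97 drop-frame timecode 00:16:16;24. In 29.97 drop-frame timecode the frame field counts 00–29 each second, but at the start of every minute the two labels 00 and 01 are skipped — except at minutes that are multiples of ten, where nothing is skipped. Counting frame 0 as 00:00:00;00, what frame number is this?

29274

As if non-drop at 30 labels/s: (0 × 3600 + 16 × 60 + 16) × 30 + 24 = 29304.
Minute boundaries passed: 16; those not divisible by 10: 16 − 1 = 15; dropped labels = 2 × 15 = 30.
Actual frame index = 29304 − 30 = 29274.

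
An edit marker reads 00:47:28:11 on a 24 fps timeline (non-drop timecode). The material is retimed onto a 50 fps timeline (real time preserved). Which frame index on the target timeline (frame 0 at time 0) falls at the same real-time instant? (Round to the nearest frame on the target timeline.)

frame 142423

Source frame index: (0×3600 + 47×60 + 28) × 24 + 11 = 68363.
Real time: 68363 / (24) = 68363/24 s.
Target frame: (68363/24) × (50) = 1709075/12 ≈ 142422.917 → 142423.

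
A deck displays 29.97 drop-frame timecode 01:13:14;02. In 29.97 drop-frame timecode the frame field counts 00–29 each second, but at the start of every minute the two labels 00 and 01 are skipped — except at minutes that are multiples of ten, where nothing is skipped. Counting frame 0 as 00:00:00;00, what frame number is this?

131690

Complete 10-minute blocks: 7, each 17982 frames → 125874.
Remaining 3 whole minutes in the current block: 1800 + 2 × 1798 = 5396 frames.
Within the current minute: 14 × 30 + 2 − 2 = 420 (labels ;00/;01 skipped at this minute). Total = 125874 + 5396 + 420 = 131690.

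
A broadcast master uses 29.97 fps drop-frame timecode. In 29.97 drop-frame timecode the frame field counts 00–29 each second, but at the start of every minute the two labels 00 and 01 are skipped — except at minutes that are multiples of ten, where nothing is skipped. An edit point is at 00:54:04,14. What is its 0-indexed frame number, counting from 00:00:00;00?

97236

Complete 10-minute blocks: 5, each 17982 frames → 89910.
Remaining 4 whole minutes in the current block: 1800 + 3 × 1798 = 7194 frames.
Within the current minute: 4 × 30 + 14 − 2 = 132 (labels ;00/;01 skipped at this minute). Total = 89910 + 7194 + 132 = 97236.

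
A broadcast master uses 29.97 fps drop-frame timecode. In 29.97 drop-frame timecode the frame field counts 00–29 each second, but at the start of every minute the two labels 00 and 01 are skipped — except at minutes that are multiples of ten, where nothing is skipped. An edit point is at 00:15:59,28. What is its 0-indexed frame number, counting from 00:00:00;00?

28770

As if non-drop at 30 labels/s: (0 × 3600 + 15 × 60 + 59) × 30 + 28 = 28798.
Minute boundaries passed: 15; those not divisible by 10: 15 − 1 = 14; dropped labels = 2 × 14 = 28.
Actual frame index = 28798 − 28 = 28770.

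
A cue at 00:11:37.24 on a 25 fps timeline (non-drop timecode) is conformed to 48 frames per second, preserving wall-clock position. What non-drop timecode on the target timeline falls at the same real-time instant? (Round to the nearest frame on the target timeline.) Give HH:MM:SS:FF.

Source frame index: (0×3600 + 11×60 + 37) × 25 + 24 = 17449.
Real time: 17449 / (25) = 17449/25 s.
Target frame: (17449/25) × (48) = 837552/25 ≈ 33502.080 → 33502.
At 48 labels/s: frame 33502 → 00:11:37:46.

00:11:37:46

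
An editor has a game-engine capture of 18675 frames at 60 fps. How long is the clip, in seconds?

311.25 seconds

Running time = 18675 / (60) = 311.25 s.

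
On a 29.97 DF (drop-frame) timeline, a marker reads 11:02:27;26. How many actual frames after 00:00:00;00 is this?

Complete 10-minute blocks: 66, each 17982 frames → 1186812.
Remaining 2 whole minutes in the current block: 1800 + 1 × 1798 = 3598 frames.
Within the current minute: 27 × 30 + 26 − 2 = 834 (labels ;00/;01 skipped at this minute). Total = 1186812 + 3598 + 834 = 1191244.

1191244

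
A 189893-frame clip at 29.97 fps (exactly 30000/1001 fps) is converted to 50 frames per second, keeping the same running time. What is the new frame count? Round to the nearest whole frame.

316805 frames

Frames at target rate = 189893 × (50) / (30000/1001) = 190082893/600 ≈ 316804.822.
Nearest whole frame: 316805.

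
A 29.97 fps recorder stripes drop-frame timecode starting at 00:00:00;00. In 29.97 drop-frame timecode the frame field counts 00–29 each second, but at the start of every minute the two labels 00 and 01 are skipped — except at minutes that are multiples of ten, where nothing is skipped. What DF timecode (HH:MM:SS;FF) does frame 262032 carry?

02:25:43;04

Ten DF minutes hold 17982 frames, so frame 262032 lies in block 14 (frames 251748–269729) with 10284 frames into that block.
The block's first minute is 1800 frames and the rest 1798 each; 10284 frames reaches minute 5, so 14 × 18 + 5 × 2 = 262 labels have been skipped so far.
Adding those back, label number 262032 + 262 = 262294 at 30 labels/s is 8743 s + 4 f = 2 h 25 min 43 s frame 4, i.e. 02:25:43;04.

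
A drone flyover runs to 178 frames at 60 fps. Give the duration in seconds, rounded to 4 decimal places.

Running time = 178 × 1/60 = 89/30 s ≈ 2.9667 s.

2.9667 seconds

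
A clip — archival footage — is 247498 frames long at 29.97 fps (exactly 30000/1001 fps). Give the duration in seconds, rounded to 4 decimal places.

Running time = 247498 × 1001/30000 = 123872749/15000 s ≈ 8258.1833 s.

8258.1833 seconds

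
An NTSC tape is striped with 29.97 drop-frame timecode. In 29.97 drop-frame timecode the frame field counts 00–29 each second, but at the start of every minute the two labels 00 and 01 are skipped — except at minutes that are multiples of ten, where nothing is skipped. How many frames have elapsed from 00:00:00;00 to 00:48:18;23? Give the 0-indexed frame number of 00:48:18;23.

86875

As if non-drop at 30 labels/s: (0 × 3600 + 48 × 60 + 18) × 30 + 23 = 86963.
Minute boundaries passed: 48; those not divisible by 10: 48 − 4 = 44; dropped labels = 2 × 44 = 88.
Actual frame index = 86963 − 88 = 86875.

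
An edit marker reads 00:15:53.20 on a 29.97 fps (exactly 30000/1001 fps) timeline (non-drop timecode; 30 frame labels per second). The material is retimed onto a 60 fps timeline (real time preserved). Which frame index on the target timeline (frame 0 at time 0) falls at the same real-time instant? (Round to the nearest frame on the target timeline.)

frame 57277

Source frame index: (0×3600 + 15×60 + 53) × 30 + 20 = 28610.
Real time: 28610 / (30000/1001) = 2863861/3000 s.
Target frame: (2863861/3000) × (60) = 2863861/50 ≈ 57277.220 → 57277.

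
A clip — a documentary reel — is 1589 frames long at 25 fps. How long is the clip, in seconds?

63.56 seconds

Running time = 1589 / (25) = 63.56 s.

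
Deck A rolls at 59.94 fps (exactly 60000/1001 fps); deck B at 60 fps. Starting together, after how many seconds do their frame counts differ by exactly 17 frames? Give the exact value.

The gap grows by |60 − 60000/1001| = 60/1001 frames per second.
Time for a 17-frame gap: 17 ÷ (60/1001) = 17017/60 s.

17017/60 seconds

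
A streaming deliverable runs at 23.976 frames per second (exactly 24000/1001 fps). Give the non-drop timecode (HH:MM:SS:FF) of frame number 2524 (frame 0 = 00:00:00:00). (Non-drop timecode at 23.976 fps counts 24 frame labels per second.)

00:01:45:04

2524 ÷ 24 = 105 full seconds, remainder 4 frames.
105 s = 0 h 1 min 45 s.
Timecode: 00:01:45:04.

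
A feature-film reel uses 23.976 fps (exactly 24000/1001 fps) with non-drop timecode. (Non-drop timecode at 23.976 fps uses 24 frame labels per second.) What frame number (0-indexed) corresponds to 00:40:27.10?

frame 58258

Total seconds to the label: (0 × 3600 + 40 × 60 + 27) = 2427.
Frame index = 2427 × 24 + 10 = 58258.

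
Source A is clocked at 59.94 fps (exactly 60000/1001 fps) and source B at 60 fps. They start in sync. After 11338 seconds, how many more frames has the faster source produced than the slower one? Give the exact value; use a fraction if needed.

680280/1001 frames

A emits 60000/1001 × 11338 = 680280000/1001 frames; B emits 60 × 11338 = 680280.
Difference = 680280/1001 frames (≈ 679.6004); B is ahead of A.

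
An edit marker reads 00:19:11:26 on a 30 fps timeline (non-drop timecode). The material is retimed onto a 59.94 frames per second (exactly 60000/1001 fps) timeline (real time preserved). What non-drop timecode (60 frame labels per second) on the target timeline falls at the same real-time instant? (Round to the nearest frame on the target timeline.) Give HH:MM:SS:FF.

00:19:10:43

Source frame index: (0×3600 + 19×60 + 11) × 30 + 26 = 34556.
Real time: 34556 / (30) = 17278/15 s.
Target frame: (17278/15) × (60000/1001) = 69112000/1001 ≈ 69042.957 → 69043.
At 60 labels/s: frame 69043 → 00:19:10:43.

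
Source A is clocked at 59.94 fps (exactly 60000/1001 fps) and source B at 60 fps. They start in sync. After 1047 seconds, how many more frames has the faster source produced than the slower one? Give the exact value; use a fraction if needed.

A emits 60000/1001 × 1047 = 62820000/1001 frames; B emits 60 × 1047 = 62820.
Difference = 62820/1001 frames (≈ 62.7572); B is ahead of A.

62820/1001 frames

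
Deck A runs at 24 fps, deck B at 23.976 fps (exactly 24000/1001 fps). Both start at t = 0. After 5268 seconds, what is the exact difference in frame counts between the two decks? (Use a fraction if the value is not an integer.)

126432/1001 frames

A emits 24 × 5268 = 126432 frames; B emits 24000/1001 × 5268 = 126432000/1001.
Difference = 126432/1001 frames (≈ 126.3057); B is behind A.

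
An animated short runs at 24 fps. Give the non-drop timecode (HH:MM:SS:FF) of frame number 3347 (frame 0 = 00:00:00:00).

00:02:19:11

3347 ÷ 24 = 139 full seconds, remainder 11 frames.
139 s = 0 h 2 min 19 s.
Timecode: 00:02:19:11.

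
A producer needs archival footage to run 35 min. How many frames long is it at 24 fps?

35 min = 2100 s.
Frames = 2100 × 24 = 50400.

50400 frames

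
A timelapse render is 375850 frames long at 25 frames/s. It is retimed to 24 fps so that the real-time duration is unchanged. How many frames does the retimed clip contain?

360816 frames

Target frames = source frames × (target rate / source rate) = 375850 × (24)/(25) = 375850 × 24/25 = 360816.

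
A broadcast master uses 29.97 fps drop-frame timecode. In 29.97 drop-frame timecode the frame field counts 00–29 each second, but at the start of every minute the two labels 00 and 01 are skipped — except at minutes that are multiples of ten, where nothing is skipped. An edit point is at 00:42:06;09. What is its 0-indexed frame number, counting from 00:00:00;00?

75713

Complete 10-minute blocks: 4, each 17982 frames → 71928.
Remaining 2 whole minutes in the current block: 1800 + 1 × 1798 = 3598 frames.
Within the current minute: 6 × 30 + 9 − 2 = 187 (labels ;00/;01 skipped at this minute). Total = 71928 + 3598 + 187 = 75713.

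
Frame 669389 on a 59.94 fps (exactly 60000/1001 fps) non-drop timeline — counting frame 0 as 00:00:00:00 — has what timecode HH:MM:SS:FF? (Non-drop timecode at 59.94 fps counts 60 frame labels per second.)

03:05:56:29

669389 ÷ 60 = 11156 full seconds, remainder 29 frames.
11156 s = 3 h 5 min 56 s.
Timecode: 03:05:56:29.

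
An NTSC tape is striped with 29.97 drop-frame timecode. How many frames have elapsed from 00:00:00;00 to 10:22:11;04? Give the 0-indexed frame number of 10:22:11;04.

1118814

As if non-drop at 30 labels/s: (10 × 3600 + 22 × 60 + 11) × 30 + 4 = 1119934.
Minute boundaries passed: 622; those not divisible by 10: 622 − 62 = 560; dropped labels = 2 × 560 = 1120.
Actual frame index = 1119934 − 1120 = 1118814.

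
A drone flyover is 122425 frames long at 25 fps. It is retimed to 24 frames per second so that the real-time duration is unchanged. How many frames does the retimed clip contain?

Target frames = source frames × (target rate / source rate) = 122425 × (24)/(25) = 122425 × 24/25 = 117528.

117528 frames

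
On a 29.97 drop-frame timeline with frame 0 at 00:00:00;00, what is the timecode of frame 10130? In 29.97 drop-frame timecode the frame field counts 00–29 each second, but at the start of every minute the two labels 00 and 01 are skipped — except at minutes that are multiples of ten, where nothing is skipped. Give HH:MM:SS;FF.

00:05:38;00

Ten DF minutes hold 17982 frames, so frame 10130 lies in block 0 (frames 0–17981) with 10130 frames into that block.
The block's first minute is 1800 frames and the rest 1798 each; 10130 frames reaches minute 5, so 0 × 18 + 5 × 2 = 10 labels have been skipped so far.
Adding those back, label number 10130 + 10 = 10140 at 30 labels/s is 338 s + 0 f = 0 h 5 min 38 s frame 0, i.e. 00:05:38;00.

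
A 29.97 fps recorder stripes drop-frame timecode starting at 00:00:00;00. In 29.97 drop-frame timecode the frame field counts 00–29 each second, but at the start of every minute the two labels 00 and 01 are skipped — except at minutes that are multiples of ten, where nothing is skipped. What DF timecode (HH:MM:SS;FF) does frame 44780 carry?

Ten DF minutes hold 17982 frames, so frame 44780 lies in block 2 (frames 35964–53945) with 8816 frames into that block.
The block's first minute is 1800 frames and the rest 1798 each; 8816 frames reaches minute 4, so 2 × 18 + 4 × 2 = 44 labels have been skipped so far.
Adding those back, label number 44780 + 44 = 44824 at 30 labels/s is 1494 s + 4 f = 0 h 24 min 54 s frame 4, i.e. 00:24:54;04.

00:24:54;04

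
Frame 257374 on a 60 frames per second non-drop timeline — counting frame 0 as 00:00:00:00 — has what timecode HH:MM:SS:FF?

257374 ÷ 60 = 4289 full seconds, remainder 34 frames.
4289 s = 1 h 11 min 29 s.
Timecode: 01:11:29:34.

01:11:29:34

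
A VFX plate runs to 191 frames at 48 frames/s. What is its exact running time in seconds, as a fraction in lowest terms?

Running time = 191 ÷ (48) = 191 × 1/48 = 191/48 s.

191/48 seconds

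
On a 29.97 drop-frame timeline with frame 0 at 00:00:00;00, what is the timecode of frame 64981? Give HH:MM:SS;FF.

00:36:08;07

Ten DF minutes hold 17982 frames, so frame 64981 lies in block 3 (frames 53946–71927) with 11035 frames into that block.
The block's first minute is 1800 frames and the rest 1798 each; 11035 frames reaches minute 6, so 3 × 18 + 6 × 2 = 66 labels have been skipped so far.
Adding those back, label number 64981 + 66 = 65047 at 30 labels/s is 2168 s + 7 f = 0 h 36 min 8 s frame 7, i.e. 00:36:08;07.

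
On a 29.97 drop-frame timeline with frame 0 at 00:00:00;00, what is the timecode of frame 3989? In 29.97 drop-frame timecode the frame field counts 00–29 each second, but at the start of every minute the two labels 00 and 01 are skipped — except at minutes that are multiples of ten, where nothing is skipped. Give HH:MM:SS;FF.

00:02:13;03

Each 10-minute DF block holds 10 × 60 × 30 − 9 × 2 = 17982 frames. 3989 ÷ 17982 → 0 full blocks, remainder 3989.
Within the partial block the first minute is 1800 frames and each further minute 1798, so 2 further minute boundaries passed. Total skipped labels = 18 × 0 + 2 × 2 = 4.
Non-drop label index = 3989 + 4 = 3993; at 30 labels/s that is 00:02:13:03, i.e. DF 00:02:13;03.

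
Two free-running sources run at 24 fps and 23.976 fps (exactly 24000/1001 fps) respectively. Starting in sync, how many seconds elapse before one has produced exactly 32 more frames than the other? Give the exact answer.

4004/3 seconds

The gap grows by |24000/1001 − 24| = 24/1001 frames per second.
Time for a 32-frame gap: 32 ÷ (24/1001) = 4004/3 s.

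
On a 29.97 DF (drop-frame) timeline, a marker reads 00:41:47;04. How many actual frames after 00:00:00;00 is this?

As if non-drop at 30 labels/s: (0 × 3600 + 41 × 60 + 47) × 30 + 4 = 75214.
Minute boundaries passed: 41; those not divisible by 10: 41 − 4 = 37; dropped labels = 2 × 37 = 74.
Actual frame index = 75214 − 74 = 75140.

75140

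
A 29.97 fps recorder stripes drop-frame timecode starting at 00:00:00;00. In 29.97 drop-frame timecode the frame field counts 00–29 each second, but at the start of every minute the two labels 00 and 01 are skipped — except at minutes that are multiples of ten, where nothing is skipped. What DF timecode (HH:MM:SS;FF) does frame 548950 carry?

Ten DF minutes hold 17982 frames, so frame 548950 lies in block 30 (frames 539460–557441) with 9490 frames into that block.
The block's first minute is 1800 frames and the rest 1798 each; 9490 frames reaches minute 5, so 30 × 18 + 5 × 2 = 550 labels have been skipped so far.
Adding those back, label number 548950 + 550 = 549500 at 30 labels/s is 18316 s + 20 f = 5 h 5 min 16 s frame 20, i.e. 05:05:16;20.

05:05:16;20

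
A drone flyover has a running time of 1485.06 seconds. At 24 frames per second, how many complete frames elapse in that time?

35641 frames

Frames = 1485.06 × 24 = 891036/25 ≈ 35641.4400.
Complete frames: 35641.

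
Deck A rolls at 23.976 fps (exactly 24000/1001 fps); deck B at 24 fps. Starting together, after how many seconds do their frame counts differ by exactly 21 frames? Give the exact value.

875.875 seconds

The gap grows by |24 − 24000/1001| = 24/1001 frames per second.
Time for a 21-frame gap: 21 ÷ (24/1001) = 875.875 s.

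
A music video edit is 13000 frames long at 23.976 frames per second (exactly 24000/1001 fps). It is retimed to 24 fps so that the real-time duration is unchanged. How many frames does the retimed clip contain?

Target frames = source frames × (target rate / source rate) = 13000 × (24)/(24000/1001) = 13000 × 1001/1000 = 13013.

13013 frames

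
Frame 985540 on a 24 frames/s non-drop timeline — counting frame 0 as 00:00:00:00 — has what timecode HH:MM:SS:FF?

11:24:24:04

985540 ÷ 24 = 41064 full seconds, remainder 4 frames.
41064 s = 11 h 24 min 24 s.
Timecode: 11:24:24:04.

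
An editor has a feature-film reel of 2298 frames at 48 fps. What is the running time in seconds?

47.875 seconds

Running time = 2298 / (48) = 47.875 s.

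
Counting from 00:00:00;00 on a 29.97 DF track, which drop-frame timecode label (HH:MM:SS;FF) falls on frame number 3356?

Ten DF minutes hold 17982 frames, so frame 3356 lies in block 0 (frames 0–17981) with 3356 frames into that block.
The block's first minute is 1800 frames and the rest 1798 each; 3356 frames reaches minute 1, so 0 × 18 + 1 × 2 = 2 labels have been skipped so far.
Adding those back, label number 3356 + 2 = 3358 at 30 labels/s is 111 s + 28 f = 0 h 1 min 51 s frame 28, i.e. 00:01:51;28.

00:01:51;28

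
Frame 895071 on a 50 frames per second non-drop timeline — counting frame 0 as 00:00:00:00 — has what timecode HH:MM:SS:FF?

895071 ÷ 50 = 17901 full seconds, remainder 21 frames.
17901 s = 4 h 58 min 21 s.
Timecode: 04:58:21:21.

04:58:21:21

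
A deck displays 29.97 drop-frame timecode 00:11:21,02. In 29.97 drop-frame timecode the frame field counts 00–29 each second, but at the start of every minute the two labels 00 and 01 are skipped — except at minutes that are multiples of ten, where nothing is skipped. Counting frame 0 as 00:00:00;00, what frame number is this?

As if non-drop at 30 labels/s: (0 × 3600 + 11 × 60 + 21) × 30 + 2 = 20432.
Minute boundaries passed: 11; those not divisible by 10: 11 − 1 = 10; dropped labels = 2 × 10 = 20.
Actual frame index = 20432 − 20 = 20412.

20412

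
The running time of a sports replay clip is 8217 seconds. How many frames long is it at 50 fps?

410850 frames

Frames = 8217 × 50 = 410850.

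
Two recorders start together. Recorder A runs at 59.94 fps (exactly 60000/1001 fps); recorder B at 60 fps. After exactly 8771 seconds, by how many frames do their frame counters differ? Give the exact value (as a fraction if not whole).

75180/143 frames

A emits 60000/1001 × 8771 = 75180000/143 frames; B emits 60 × 8771 = 526260.
Difference = 75180/143 frames (≈ 525.7343); B is ahead of A.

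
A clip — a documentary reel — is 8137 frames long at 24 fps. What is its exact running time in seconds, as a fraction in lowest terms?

8137/24 seconds

Running time = 8137 ÷ (24) = 8137 × 1/24 = 8137/24 s.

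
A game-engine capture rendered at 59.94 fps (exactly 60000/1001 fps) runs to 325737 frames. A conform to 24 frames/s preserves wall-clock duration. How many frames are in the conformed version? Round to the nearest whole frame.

130425 frames

Frames at target rate = 325737 × (24) / (60000/1001) = 326062737/2500 ≈ 130425.095.
Nearest whole frame: 130425.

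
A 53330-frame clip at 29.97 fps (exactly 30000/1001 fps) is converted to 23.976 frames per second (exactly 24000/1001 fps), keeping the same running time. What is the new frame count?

42664 frames

Target frames = source frames × (target rate / source rate) = 53330 × (24000/1001)/(30000/1001) = 53330 × 4/5 = 42664.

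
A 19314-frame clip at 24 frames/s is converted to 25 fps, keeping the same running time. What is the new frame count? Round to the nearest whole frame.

Frames at target rate = 19314 × (25) / (24) = 80475/4 ≈ 20118.750.
Nearest whole frame: 20119.

20119 frames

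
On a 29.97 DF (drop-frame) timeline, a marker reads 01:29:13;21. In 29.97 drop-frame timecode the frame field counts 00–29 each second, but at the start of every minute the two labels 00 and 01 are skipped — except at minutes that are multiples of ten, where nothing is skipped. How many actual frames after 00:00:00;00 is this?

As if non-drop at 30 labels/s: (1 × 3600 + 29 × 60 + 13) × 30 + 21 = 160611.
Minute boundaries passed: 89; those not divisible by 10: 89 − 8 = 81; dropped labels = 2 × 81 = 162.
Actual frame index = 160611 − 162 = 160449.

160449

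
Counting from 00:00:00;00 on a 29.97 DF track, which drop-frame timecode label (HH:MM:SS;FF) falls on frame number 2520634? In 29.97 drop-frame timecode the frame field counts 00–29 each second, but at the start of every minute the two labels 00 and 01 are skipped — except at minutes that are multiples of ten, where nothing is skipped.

Ten DF minutes hold 17982 frames, so frame 2520634 lies in block 140 (frames 2517480–2535461) with 3154 frames into that block.
The block's first minute is 1800 frames and the rest 1798 each; 3154 frames reaches minute 1, so 140 × 18 + 1 × 2 = 2522 labels have been skipped so far.
Adding those back, label number 2520634 + 2522 = 2523156 at 30 labels/s is 84105 s + 6 f = 23 h 21 min 45 s frame 6, i.e. 23:21:45;06.

23:21:45;06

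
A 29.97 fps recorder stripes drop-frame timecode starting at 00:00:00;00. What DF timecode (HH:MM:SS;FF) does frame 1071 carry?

00:00:35;21

Ten DF minutes hold 17982 frames, so frame 1071 lies in block 0 (frames 0–17981) with 1071 frames into that block.
The block's first minute is 1800 frames and the rest 1798 each; 1071 frames reaches minute 0, so 0 × 18 + 0 × 2 = 0 labels have been skipped so far.
Adding those back, label number 1071 + 0 = 1071 at 30 labels/s is 35 s + 21 f = 0 h 0 min 35 s frame 21, i.e. 00:00:35;21.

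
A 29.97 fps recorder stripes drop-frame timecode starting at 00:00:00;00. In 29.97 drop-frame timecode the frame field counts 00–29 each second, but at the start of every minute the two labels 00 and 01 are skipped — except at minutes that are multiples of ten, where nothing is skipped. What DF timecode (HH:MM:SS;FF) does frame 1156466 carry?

10:43:07;14

Ten DF minutes hold 17982 frames, so frame 1156466 lies in block 64 (frames 1150848–1168829) with 5618 frames into that block.
The block's first minute is 1800 frames and the rest 1798 each; 5618 frames reaches minute 3, so 64 × 18 + 3 × 2 = 1158 labels have been skipped so far.
Adding those back, label number 1156466 + 1158 = 1157624 at 30 labels/s is 38587 s + 14 f = 10 h 43 min 7 s frame 14, i.e. 10:43:07;14.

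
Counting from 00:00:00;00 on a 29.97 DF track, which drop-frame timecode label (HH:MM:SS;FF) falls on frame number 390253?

Each 10-minute DF block holds 10 × 60 × 30 − 9 × 2 = 17982 frames. 390253 ÷ 17982 → 21 full blocks, remainder 12631.
Within the partial block the first minute is 1800 frames and each further minute 1798, so 7 further minute boundaries passed. Total skipped labels = 18 × 21 + 2 × 7 = 392.
Non-drop label index = 390253 + 392 = 390645; at 30 labels/s that is 03:37:01:15, i.e. DF 03:37:01;15.

03:37:01;15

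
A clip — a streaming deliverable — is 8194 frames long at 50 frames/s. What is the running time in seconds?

163.88 seconds

Running time = 8194 / (50) = 163.88 s.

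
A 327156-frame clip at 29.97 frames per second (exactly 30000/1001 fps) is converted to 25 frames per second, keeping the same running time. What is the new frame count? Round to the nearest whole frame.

272903 frames

Frames at target rate = 327156 × (25) / (30000/1001) = 27290263/100 ≈ 272902.630.
Nearest whole frame: 272903.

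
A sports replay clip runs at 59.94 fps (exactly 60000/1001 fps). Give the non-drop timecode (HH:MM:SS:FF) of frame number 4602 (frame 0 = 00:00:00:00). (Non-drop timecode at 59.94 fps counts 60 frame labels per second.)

00:01:16:42

4602 ÷ 60 = 76 full seconds, remainder 42 frames.
76 s = 0 h 1 min 16 s.
Timecode: 00:01:16:42.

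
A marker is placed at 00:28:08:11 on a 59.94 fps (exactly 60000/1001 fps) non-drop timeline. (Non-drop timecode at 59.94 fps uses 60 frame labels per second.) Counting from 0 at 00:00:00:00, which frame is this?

frame 101291

Total seconds to the label: (0 × 3600 + 28 × 60 + 8) = 1688.
Frame index = 1688 × 60 + 11 = 101291.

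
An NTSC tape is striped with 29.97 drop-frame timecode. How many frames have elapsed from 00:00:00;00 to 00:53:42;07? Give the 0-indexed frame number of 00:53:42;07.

96571

As if non-drop at 30 labels/s: (0 × 3600 + 53 × 60 + 42) × 30 + 7 = 96667.
Minute boundaries passed: 53; those not divisible by 10: 53 − 5 = 48; dropped labels = 2 × 48 = 96.
Actual frame index = 96667 − 96 = 96571.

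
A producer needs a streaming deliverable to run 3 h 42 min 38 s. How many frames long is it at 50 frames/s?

667900 frames

3 h 42 min 38 s = 13358 s.
Frames = 13358 × 50 = 667900.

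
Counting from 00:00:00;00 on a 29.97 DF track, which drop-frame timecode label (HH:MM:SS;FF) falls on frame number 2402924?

22:16:17;20

Ten DF minutes hold 17982 frames, so frame 2402924 lies in block 133 (frames 2391606–2409587) with 11318 frames into that block.
The block's first minute is 1800 frames and the rest 1798 each; 11318 frames reaches minute 6, so 133 × 18 + 6 × 2 = 2406 labels have been skipped so far.
Adding those back, label number 2402924 + 2406 = 2405330 at 30 labels/s is 80177 s + 20 f = 22 h 16 min 17 s frame 20, i.e. 22:16:17;20.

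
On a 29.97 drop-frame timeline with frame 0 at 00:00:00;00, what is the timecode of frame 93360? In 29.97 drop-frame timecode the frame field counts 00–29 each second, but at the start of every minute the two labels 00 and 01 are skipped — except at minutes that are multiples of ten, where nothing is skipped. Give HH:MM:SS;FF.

00:51:55;02

Each 10-minute DF block holds 10 × 60 × 30 − 9 × 2 = 17982 frames. 93360 ÷ 17982 → 5 full blocks, remainder 3450.
Within the partial block the first minute is 1800 frames and each further minute 1798, so 1 further minute boundary passed. Total skipped labels = 18 × 5 + 2 × 1 = 92.
Non-drop label index = 93360 + 92 = 93452; at 30 labels/s that is 00:51:55:02, i.e. DF 00:51:55;02.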